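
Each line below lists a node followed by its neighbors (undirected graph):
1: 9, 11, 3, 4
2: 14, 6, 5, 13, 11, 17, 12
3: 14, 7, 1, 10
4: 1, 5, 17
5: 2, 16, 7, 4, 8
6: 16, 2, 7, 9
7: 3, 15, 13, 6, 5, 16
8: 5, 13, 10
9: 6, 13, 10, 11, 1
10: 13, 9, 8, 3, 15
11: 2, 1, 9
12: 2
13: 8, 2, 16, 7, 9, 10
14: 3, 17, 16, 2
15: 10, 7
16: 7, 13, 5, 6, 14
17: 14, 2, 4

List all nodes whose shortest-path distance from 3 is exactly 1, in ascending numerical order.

1, 7, 10, 14

Level 0: 3
Level 1: 1, 7, 10, 14
Level 2: 2, 4, 5, 6, 8, 9, 11, 13, 15, 16, 17
Level 3: 12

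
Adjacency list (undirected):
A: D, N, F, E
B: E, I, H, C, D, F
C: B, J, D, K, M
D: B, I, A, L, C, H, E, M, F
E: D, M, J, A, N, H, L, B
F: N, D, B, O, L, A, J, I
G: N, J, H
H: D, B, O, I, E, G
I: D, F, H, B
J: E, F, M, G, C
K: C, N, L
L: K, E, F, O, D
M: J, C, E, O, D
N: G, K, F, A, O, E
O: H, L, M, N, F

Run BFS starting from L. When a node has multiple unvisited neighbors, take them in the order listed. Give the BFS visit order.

L, K, E, F, O, D, C, N, M, J, A, H, B, I, G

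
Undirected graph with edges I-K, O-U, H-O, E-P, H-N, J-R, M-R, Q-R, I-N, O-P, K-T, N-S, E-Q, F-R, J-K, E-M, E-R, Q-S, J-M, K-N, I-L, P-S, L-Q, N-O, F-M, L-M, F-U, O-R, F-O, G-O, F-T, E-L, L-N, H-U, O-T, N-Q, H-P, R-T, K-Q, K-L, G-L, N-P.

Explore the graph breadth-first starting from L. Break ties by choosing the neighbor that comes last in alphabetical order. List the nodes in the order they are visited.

Visit L; enqueue Q, N, M, K, I, G, E → queue [Q, N, M, K, I, G, E]
Visit Q; enqueue S, R → queue [N, M, K, I, G, E, S, R]
Visit N; enqueue P, O, H → queue [M, K, I, G, E, S, R, P, O, H]
Visit M; enqueue J, F → queue [K, I, G, E, S, R, P, O, H, J, F]
Visit K; enqueue T → queue [I, G, E, S, R, P, O, H, J, F, T]
Visit I → queue [G, E, S, R, P, O, H, J, F, T]
Visit G → queue [E, S, R, P, O, H, J, F, T]
Visit E → queue [S, R, P, O, H, J, F, T]
Visit S → queue [R, P, O, H, J, F, T]
Visit R → queue [P, O, H, J, F, T]
Visit P → queue [O, H, J, F, T]
Visit O; enqueue U → queue [H, J, F, T, U]
Visit H → queue [J, F, T, U]
Visit J → queue [F, T, U]
Visit F → queue [T, U]
Visit T → queue [U]
Visit U → queue []

L -> Q -> N -> M -> K -> I -> G -> E -> S -> R -> P -> O -> H -> J -> F -> T -> U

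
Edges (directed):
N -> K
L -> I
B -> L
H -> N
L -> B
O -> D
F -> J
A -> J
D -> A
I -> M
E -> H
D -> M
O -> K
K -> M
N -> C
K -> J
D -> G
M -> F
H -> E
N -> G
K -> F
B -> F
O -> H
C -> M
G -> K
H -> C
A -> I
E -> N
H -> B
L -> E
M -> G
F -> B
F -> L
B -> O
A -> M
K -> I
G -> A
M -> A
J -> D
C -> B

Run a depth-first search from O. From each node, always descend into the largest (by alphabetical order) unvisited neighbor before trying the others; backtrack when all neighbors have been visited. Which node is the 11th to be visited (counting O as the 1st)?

Visit O
O → K
K → M
M → G
G → A
A → J
J → D
A → I
M → F
F → L
L → E
E → N
N → C
C → B
E → H

Visit order: O, K, M, G, A, J, D, I, F, L, E, N, C, B, H

E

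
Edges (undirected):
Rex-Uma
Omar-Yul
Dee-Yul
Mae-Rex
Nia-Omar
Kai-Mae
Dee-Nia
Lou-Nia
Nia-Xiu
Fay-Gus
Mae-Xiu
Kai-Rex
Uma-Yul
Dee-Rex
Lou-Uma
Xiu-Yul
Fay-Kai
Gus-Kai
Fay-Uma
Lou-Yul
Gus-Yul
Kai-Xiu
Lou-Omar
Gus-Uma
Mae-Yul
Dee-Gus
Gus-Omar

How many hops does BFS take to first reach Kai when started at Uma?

Level 0: Uma
Level 1: Fay, Gus, Lou, Rex, Yul
Level 2: Dee, Kai, Mae, Nia, Omar, Xiu
Kai first appears at level 2.

2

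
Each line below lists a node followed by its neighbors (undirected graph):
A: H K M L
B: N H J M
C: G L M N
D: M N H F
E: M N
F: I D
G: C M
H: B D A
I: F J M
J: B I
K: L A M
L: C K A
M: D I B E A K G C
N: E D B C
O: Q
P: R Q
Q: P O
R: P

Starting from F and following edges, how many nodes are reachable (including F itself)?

14

BFS from F visits: F, D, I, H, M, N, J, A, B, C, E, G, K, L
Reachable nodes: 14 of 18 total.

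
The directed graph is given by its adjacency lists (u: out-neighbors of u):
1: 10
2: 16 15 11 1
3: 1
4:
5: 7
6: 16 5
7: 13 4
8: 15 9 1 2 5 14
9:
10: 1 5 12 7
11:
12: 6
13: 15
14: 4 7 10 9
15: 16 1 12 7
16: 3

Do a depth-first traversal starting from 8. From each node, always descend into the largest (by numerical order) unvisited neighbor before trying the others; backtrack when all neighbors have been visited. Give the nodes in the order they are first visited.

Visit 8
8 → 15
15 → 16
16 → 3
3 → 1
1 → 10
10 → 12
12 → 6
6 → 5
5 → 7
7 → 13
7 → 4
8 → 14
14 → 9
8 → 2
2 → 11

8 → 15 → 16 → 3 → 1 → 10 → 12 → 6 → 5 → 7 → 13 → 4 → 14 → 9 → 2 → 11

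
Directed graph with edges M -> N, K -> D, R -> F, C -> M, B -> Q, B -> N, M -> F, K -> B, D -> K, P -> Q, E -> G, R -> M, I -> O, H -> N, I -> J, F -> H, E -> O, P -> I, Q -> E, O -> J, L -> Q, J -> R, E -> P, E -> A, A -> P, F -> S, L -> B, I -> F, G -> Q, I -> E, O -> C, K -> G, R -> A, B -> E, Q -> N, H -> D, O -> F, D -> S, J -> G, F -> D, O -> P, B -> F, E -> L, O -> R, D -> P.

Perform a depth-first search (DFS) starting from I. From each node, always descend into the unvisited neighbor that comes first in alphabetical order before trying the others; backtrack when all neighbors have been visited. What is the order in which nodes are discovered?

I E A P Q N G L B F D K S H O C M J R

Visit I
I → E
E → A
A → P
P → Q
Q → N
E → G
E → L
L → B
B → F
F → D
D → K
D → S
F → H
E → O
O → C
C → M
O → J
J → R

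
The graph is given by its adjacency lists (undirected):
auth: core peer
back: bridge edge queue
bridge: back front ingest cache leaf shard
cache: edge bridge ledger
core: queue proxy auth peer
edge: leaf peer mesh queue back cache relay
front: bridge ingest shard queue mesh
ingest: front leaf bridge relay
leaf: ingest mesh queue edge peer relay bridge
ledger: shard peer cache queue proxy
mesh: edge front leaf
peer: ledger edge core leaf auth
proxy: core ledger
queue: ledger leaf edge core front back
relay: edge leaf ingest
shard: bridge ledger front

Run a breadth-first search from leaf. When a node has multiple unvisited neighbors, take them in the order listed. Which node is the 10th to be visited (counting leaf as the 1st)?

ledger

Visit leaf; enqueue ingest, mesh, queue, edge, peer, relay, bridge → queue [ingest, mesh, queue, edge, peer, relay, bridge]
Visit ingest; enqueue front → queue [mesh, queue, edge, peer, relay, bridge, front]
Visit mesh → queue [queue, edge, peer, relay, bridge, front]
Visit queue; enqueue ledger, core, back → queue [edge, peer, relay, bridge, front, ledger, core, back]
Visit edge; enqueue cache → queue [peer, relay, bridge, front, ledger, core, back, cache]
Visit peer; enqueue auth → queue [relay, bridge, front, ledger, core, back, cache, auth]
Visit relay → queue [bridge, front, ledger, core, back, cache, auth]
Visit bridge; enqueue shard → queue [front, ledger, core, back, cache, auth, shard]
Visit front → queue [ledger, core, back, cache, auth, shard]
Visit ledger; enqueue proxy → queue [core, back, cache, auth, shard, proxy]
Visit core → queue [back, cache, auth, shard, proxy]
Visit back → queue [cache, auth, shard, proxy]
Visit cache → queue [auth, shard, proxy]
Visit auth → queue [shard, proxy]
Visit shard → queue [proxy]
Visit proxy → queue []

Visit order: leaf, ingest, mesh, queue, edge, peer, relay, bridge, front, ledger, core, back, cache, auth, shard, proxy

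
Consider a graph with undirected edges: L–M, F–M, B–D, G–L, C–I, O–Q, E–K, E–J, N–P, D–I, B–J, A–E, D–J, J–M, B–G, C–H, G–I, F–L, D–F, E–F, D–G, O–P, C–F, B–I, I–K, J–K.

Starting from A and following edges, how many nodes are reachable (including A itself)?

BFS from A visits: A, E, F, J, K, C, D, L, M, B, I, H, G
Reachable nodes: 13 of 17 total.

13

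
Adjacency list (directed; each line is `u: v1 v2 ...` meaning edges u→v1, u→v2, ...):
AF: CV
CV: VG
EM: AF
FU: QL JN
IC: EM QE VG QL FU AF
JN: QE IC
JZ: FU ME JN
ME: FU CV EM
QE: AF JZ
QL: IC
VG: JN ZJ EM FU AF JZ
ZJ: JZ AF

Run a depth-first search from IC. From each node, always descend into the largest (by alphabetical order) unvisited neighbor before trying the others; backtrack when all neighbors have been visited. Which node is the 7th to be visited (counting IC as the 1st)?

QL

Visit IC
IC → VG
VG → ZJ
ZJ → JZ
JZ → ME
ME → FU
FU → QL
FU → JN
JN → QE
QE → AF
AF → CV
ME → EM

Visit order: IC, VG, ZJ, JZ, ME, FU, QL, JN, QE, AF, CV, EM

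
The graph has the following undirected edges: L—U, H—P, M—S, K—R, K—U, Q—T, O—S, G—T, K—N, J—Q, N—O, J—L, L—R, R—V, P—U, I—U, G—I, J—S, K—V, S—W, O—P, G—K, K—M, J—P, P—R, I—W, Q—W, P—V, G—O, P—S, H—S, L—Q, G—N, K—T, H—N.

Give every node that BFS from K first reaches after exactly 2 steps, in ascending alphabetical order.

Level 0: K
Level 1: G, M, N, R, T, U, V
Level 2: H, I, L, O, P, Q, S
Level 3: J, W

H, I, L, O, P, Q, S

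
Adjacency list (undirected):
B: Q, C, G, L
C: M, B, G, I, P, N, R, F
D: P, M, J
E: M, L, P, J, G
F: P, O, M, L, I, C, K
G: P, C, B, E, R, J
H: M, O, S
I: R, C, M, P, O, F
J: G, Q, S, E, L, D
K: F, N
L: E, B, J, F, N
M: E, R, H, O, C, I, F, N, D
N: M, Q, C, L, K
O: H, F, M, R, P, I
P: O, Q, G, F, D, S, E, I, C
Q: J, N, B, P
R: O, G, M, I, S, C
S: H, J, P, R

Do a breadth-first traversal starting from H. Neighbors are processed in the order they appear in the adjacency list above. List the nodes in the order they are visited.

H M O S E R C I F N D P J L G B K Q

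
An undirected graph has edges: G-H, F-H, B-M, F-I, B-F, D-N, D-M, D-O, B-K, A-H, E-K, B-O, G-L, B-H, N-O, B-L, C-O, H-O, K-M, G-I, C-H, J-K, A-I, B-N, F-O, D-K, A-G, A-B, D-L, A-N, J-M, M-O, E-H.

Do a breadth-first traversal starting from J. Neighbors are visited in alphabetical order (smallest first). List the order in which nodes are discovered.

J K M B D E O A F H L N C G I

Visit J; enqueue K, M → queue [K, M]
Visit K; enqueue B, D, E → queue [M, B, D, E]
Visit M; enqueue O → queue [B, D, E, O]
Visit B; enqueue A, F, H, L, N → queue [D, E, O, A, F, H, L, N]
Visit D → queue [E, O, A, F, H, L, N]
Visit E → queue [O, A, F, H, L, N]
Visit O; enqueue C → queue [A, F, H, L, N, C]
Visit A; enqueue G, I → queue [F, H, L, N, C, G, I]
Visit F → queue [H, L, N, C, G, I]
Visit H → queue [L, N, C, G, I]
Visit L → queue [N, C, G, I]
Visit N → queue [C, G, I]
Visit C → queue [G, I]
Visit G → queue [I]
Visit I → queue []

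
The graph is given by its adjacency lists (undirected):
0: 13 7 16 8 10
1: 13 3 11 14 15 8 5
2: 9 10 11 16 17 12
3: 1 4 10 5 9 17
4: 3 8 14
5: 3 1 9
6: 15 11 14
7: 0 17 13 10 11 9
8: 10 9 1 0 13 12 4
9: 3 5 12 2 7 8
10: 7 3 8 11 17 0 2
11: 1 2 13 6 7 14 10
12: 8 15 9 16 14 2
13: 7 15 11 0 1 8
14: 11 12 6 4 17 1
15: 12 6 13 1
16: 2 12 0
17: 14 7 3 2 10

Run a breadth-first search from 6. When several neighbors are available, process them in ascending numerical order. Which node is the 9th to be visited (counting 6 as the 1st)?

Visit 6; enqueue 11, 14, 15 → queue [11, 14, 15]
Visit 11; enqueue 1, 2, 7, 10, 13 → queue [14, 15, 1, 2, 7, 10, 13]
Visit 14; enqueue 4, 12, 17 → queue [15, 1, 2, 7, 10, 13, 4, 12, 17]
Visit 15 → queue [1, 2, 7, 10, 13, 4, 12, 17]
Visit 1; enqueue 3, 5, 8 → queue [2, 7, 10, 13, 4, 12, 17, 3, 5, 8]
Visit 2; enqueue 9, 16 → queue [7, 10, 13, 4, 12, 17, 3, 5, 8, 9, 16]
Visit 7; enqueue 0 → queue [10, 13, 4, 12, 17, 3, 5, 8, 9, 16, 0]
Visit 10 → queue [13, 4, 12, 17, 3, 5, 8, 9, 16, 0]
Visit 13 → queue [4, 12, 17, 3, 5, 8, 9, 16, 0]
Visit 4 → queue [12, 17, 3, 5, 8, 9, 16, 0]
Visit 12 → queue [17, 3, 5, 8, 9, 16, 0]
Visit 17 → queue [3, 5, 8, 9, 16, 0]
Visit 3 → queue [5, 8, 9, 16, 0]
Visit 5 → queue [8, 9, 16, 0]
Visit 8 → queue [9, 16, 0]
Visit 9 → queue [16, 0]
Visit 16 → queue [0]
Visit 0 → queue []

Visit order: 6, 11, 14, 15, 1, 2, 7, 10, 13, 4, 12, 17, 3, 5, 8, 9, 16, 0

13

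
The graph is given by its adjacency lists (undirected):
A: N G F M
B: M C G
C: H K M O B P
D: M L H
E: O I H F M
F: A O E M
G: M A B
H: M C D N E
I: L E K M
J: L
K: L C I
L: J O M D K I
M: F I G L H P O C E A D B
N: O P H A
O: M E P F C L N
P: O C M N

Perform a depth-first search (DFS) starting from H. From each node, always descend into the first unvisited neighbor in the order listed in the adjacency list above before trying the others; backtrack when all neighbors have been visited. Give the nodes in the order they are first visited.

Visit H
H → M
M → F
F → A
A → N
N → O
O → E
E → I
I → L
L → J
L → D
L → K
K → C
C → B
B → G
C → P

H -> M -> F -> A -> N -> O -> E -> I -> L -> J -> D -> K -> C -> B -> G -> P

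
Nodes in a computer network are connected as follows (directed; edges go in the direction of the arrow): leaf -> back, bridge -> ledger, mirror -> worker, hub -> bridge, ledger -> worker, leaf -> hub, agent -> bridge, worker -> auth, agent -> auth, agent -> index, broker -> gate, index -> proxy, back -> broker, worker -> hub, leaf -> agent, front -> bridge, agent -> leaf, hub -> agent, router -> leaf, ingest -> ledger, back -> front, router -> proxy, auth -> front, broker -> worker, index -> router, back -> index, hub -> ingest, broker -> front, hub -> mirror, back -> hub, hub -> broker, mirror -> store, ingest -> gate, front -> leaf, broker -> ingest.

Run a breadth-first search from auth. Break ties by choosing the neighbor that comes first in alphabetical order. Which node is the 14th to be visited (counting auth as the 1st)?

proxy

Visit auth; enqueue front → queue [front]
Visit front; enqueue bridge, leaf → queue [bridge, leaf]
Visit bridge; enqueue ledger → queue [leaf, ledger]
Visit leaf; enqueue agent, back, hub → queue [ledger, agent, back, hub]
Visit ledger; enqueue worker → queue [agent, back, hub, worker]
Visit agent; enqueue index → queue [back, hub, worker, index]
Visit back; enqueue broker → queue [hub, worker, index, broker]
Visit hub; enqueue ingest, mirror → queue [worker, index, broker, ingest, mirror]
Visit worker → queue [index, broker, ingest, mirror]
Visit index; enqueue proxy, router → queue [broker, ingest, mirror, proxy, router]
Visit broker; enqueue gate → queue [ingest, mirror, proxy, router, gate]
Visit ingest → queue [mirror, proxy, router, gate]
Visit mirror; enqueue store → queue [proxy, router, gate, store]
Visit proxy → queue [router, gate, store]
Visit router → queue [gate, store]
Visit gate → queue [store]
Visit store → queue []

Visit order: auth, front, bridge, leaf, ledger, agent, back, hub, worker, index, broker, ingest, mirror, proxy, router, gate, store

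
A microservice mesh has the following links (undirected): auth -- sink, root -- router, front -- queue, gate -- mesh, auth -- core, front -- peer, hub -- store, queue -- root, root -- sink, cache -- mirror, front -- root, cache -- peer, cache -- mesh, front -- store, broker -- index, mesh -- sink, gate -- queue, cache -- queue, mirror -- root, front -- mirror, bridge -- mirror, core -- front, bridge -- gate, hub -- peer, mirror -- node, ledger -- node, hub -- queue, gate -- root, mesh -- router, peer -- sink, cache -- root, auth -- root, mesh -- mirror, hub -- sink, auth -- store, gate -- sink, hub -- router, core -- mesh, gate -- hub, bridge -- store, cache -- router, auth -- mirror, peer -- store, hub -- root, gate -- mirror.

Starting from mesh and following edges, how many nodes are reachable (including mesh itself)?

BFS from mesh visits: mesh, cache, core, gate, mirror, router, sink, peer, queue, root, auth, front, bridge, hub, node, store, ledger
Reachable nodes: 17 of 19 total.

17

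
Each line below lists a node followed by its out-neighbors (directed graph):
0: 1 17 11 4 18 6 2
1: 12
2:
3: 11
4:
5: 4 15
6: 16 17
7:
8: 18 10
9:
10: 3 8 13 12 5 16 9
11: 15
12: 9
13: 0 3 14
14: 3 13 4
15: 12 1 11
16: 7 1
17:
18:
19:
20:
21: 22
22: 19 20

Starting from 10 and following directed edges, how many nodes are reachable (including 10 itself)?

BFS from 10 visits: 10, 3, 5, 8, 9, 12, 13, 16, 11, 4, 15, 18, 0, 14, 1, 7, 2, 6, 17
Reachable nodes: 19 of 23 total.

19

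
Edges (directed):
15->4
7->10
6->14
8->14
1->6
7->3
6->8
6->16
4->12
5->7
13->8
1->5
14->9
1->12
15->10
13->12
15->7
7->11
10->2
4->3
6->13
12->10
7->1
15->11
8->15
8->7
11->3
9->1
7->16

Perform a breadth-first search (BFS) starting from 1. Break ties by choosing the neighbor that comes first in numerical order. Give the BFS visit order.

Visit 1; enqueue 5, 6, 12 → queue [5, 6, 12]
Visit 5; enqueue 7 → queue [6, 12, 7]
Visit 6; enqueue 8, 13, 14, 16 → queue [12, 7, 8, 13, 14, 16]
Visit 12; enqueue 10 → queue [7, 8, 13, 14, 16, 10]
Visit 7; enqueue 3, 11 → queue [8, 13, 14, 16, 10, 3, 11]
Visit 8; enqueue 15 → queue [13, 14, 16, 10, 3, 11, 15]
Visit 13 → queue [14, 16, 10, 3, 11, 15]
Visit 14; enqueue 9 → queue [16, 10, 3, 11, 15, 9]
Visit 16 → queue [10, 3, 11, 15, 9]
Visit 10; enqueue 2 → queue [3, 11, 15, 9, 2]
Visit 3 → queue [11, 15, 9, 2]
Visit 11 → queue [15, 9, 2]
Visit 15; enqueue 4 → queue [9, 2, 4]
Visit 9 → queue [2, 4]
Visit 2 → queue [4]
Visit 4 → queue []

1 → 5 → 6 → 12 → 7 → 8 → 13 → 14 → 16 → 10 → 3 → 11 → 15 → 9 → 2 → 4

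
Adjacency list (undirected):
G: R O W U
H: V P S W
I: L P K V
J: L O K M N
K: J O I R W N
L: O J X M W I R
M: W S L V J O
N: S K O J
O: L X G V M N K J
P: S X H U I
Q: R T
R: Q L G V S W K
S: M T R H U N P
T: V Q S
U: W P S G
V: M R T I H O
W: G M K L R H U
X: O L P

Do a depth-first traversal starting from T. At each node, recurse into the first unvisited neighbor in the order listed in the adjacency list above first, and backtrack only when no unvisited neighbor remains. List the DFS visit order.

Visit T
T → V
V → M
M → W
W → G
G → R
R → Q
R → L
L → O
O → X
X → P
P → S
S → H
S → U
S → N
N → K
K → J
K → I

T V M W G R Q L O X P S H U N K J I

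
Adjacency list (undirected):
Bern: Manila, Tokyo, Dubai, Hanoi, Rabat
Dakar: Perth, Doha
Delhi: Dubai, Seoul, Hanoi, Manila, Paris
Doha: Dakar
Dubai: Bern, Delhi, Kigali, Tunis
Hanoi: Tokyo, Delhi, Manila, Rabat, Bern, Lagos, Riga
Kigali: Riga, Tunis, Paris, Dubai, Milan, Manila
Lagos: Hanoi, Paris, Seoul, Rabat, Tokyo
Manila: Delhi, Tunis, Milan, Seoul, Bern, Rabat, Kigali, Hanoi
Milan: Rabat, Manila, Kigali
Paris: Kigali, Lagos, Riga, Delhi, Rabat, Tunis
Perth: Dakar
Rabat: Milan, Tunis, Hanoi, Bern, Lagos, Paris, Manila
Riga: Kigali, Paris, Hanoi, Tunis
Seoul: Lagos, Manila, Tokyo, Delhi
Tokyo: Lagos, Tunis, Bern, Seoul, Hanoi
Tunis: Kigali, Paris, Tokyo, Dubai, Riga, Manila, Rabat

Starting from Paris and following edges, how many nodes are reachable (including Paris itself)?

BFS from Paris visits: Paris, Tunis, Riga, Rabat, Lagos, Kigali, Delhi, Tokyo, Manila, Dubai, Hanoi, Milan, Bern, Seoul
Reachable nodes: 14 of 17 total.

14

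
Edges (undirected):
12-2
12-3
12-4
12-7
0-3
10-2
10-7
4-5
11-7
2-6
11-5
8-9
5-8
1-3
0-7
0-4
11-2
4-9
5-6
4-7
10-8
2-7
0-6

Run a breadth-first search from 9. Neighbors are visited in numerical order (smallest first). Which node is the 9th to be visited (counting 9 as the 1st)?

3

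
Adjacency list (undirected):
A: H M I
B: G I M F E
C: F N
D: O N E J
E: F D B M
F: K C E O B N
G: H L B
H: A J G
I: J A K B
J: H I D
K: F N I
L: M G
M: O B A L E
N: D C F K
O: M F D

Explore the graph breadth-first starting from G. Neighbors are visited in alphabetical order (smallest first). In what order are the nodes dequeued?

G -> B -> H -> L -> E -> F -> I -> M -> A -> J -> D -> C -> K -> N -> O

Visit G; enqueue B, H, L → queue [B, H, L]
Visit B; enqueue E, F, I, M → queue [H, L, E, F, I, M]
Visit H; enqueue A, J → queue [L, E, F, I, M, A, J]
Visit L → queue [E, F, I, M, A, J]
Visit E; enqueue D → queue [F, I, M, A, J, D]
Visit F; enqueue C, K, N, O → queue [I, M, A, J, D, C, K, N, O]
Visit I → queue [M, A, J, D, C, K, N, O]
Visit M → queue [A, J, D, C, K, N, O]
Visit A → queue [J, D, C, K, N, O]
Visit J → queue [D, C, K, N, O]
Visit D → queue [C, K, N, O]
Visit C → queue [K, N, O]
Visit K → queue [N, O]
Visit N → queue [O]
Visit O → queue []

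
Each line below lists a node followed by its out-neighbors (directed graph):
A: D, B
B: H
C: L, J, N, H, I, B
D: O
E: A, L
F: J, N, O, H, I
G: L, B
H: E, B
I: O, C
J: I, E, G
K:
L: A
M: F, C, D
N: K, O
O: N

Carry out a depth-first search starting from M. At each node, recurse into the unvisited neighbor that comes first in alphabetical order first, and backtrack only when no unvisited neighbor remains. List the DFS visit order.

Visit M
M → C
C → B
B → H
H → E
E → A
A → D
D → O
O → N
N → K
E → L
C → I
C → J
J → G
M → F

M, C, B, H, E, A, D, O, N, K, L, I, J, G, F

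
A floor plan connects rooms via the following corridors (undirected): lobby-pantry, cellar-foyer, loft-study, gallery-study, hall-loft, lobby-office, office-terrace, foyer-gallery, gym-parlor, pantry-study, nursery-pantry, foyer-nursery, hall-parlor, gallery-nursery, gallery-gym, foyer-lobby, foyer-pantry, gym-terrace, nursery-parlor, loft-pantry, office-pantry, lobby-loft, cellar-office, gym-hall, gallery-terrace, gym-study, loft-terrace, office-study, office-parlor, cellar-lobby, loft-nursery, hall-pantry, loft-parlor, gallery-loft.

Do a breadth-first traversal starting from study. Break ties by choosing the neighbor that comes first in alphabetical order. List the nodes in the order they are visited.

study -> gallery -> gym -> loft -> office -> pantry -> foyer -> nursery -> terrace -> hall -> parlor -> lobby -> cellar

Visit study; enqueue gallery, gym, loft, office, pantry → queue [gallery, gym, loft, office, pantry]
Visit gallery; enqueue foyer, nursery, terrace → queue [gym, loft, office, pantry, foyer, nursery, terrace]
Visit gym; enqueue hall, parlor → queue [loft, office, pantry, foyer, nursery, terrace, hall, parlor]
Visit loft; enqueue lobby → queue [office, pantry, foyer, nursery, terrace, hall, parlor, lobby]
Visit office; enqueue cellar → queue [pantry, foyer, nursery, terrace, hall, parlor, lobby, cellar]
Visit pantry → queue [foyer, nursery, terrace, hall, parlor, lobby, cellar]
Visit foyer → queue [nursery, terrace, hall, parlor, lobby, cellar]
Visit nursery → queue [terrace, hall, parlor, lobby, cellar]
Visit terrace → queue [hall, parlor, lobby, cellar]
Visit hall → queue [parlor, lobby, cellar]
Visit parlor → queue [lobby, cellar]
Visit lobby → queue [cellar]
Visit cellar → queue []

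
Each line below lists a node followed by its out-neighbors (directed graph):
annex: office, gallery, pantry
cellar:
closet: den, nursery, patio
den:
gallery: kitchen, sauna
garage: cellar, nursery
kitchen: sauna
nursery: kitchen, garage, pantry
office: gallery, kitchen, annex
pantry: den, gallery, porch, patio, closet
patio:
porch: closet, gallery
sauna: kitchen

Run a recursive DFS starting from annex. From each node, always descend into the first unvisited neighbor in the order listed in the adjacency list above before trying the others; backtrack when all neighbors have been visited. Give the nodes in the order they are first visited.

annex → office → gallery → kitchen → sauna → pantry → den → porch → closet → nursery → garage → cellar → patio

Visit annex
annex → office
office → gallery
gallery → kitchen
kitchen → sauna
annex → pantry
pantry → den
pantry → porch
porch → closet
closet → nursery
nursery → garage
garage → cellar
closet → patio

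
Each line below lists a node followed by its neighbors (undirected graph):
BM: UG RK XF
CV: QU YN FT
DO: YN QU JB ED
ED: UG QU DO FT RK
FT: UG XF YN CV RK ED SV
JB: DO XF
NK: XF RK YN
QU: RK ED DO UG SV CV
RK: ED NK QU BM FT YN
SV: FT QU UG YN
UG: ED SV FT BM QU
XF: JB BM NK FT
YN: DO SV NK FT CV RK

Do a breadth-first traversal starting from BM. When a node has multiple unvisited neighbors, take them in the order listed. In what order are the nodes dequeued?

BM -> UG -> RK -> XF -> ED -> SV -> FT -> QU -> NK -> YN -> JB -> DO -> CV

Visit BM; enqueue UG, RK, XF → queue [UG, RK, XF]
Visit UG; enqueue ED, SV, FT, QU → queue [RK, XF, ED, SV, FT, QU]
Visit RK; enqueue NK, YN → queue [XF, ED, SV, FT, QU, NK, YN]
Visit XF; enqueue JB → queue [ED, SV, FT, QU, NK, YN, JB]
Visit ED; enqueue DO → queue [SV, FT, QU, NK, YN, JB, DO]
Visit SV → queue [FT, QU, NK, YN, JB, DO]
Visit FT; enqueue CV → queue [QU, NK, YN, JB, DO, CV]
Visit QU → queue [NK, YN, JB, DO, CV]
Visit NK → queue [YN, JB, DO, CV]
Visit YN → queue [JB, DO, CV]
Visit JB → queue [DO, CV]
Visit DO → queue [CV]
Visit CV → queue []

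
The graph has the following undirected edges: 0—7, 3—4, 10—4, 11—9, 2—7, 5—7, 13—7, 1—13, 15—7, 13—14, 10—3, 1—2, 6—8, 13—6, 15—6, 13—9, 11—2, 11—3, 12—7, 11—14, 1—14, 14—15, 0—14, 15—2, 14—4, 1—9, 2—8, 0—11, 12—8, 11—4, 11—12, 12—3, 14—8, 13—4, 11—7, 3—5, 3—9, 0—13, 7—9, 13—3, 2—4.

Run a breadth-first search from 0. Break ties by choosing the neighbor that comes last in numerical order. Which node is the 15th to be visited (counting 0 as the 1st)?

Visit 0; enqueue 14, 13, 11, 7 → queue [14, 13, 11, 7]
Visit 14; enqueue 15, 8, 4, 1 → queue [13, 11, 7, 15, 8, 4, 1]
Visit 13; enqueue 9, 6, 3 → queue [11, 7, 15, 8, 4, 1, 9, 6, 3]
Visit 11; enqueue 12, 2 → queue [7, 15, 8, 4, 1, 9, 6, 3, 12, 2]
Visit 7; enqueue 5 → queue [15, 8, 4, 1, 9, 6, 3, 12, 2, 5]
Visit 15 → queue [8, 4, 1, 9, 6, 3, 12, 2, 5]
Visit 8 → queue [4, 1, 9, 6, 3, 12, 2, 5]
Visit 4; enqueue 10 → queue [1, 9, 6, 3, 12, 2, 5, 10]
Visit 1 → queue [9, 6, 3, 12, 2, 5, 10]
Visit 9 → queue [6, 3, 12, 2, 5, 10]
Visit 6 → queue [3, 12, 2, 5, 10]
Visit 3 → queue [12, 2, 5, 10]
Visit 12 → queue [2, 5, 10]
Visit 2 → queue [5, 10]
Visit 5 → queue [10]
Visit 10 → queue []

Visit order: 0, 14, 13, 11, 7, 15, 8, 4, 1, 9, 6, 3, 12, 2, 5, 10

5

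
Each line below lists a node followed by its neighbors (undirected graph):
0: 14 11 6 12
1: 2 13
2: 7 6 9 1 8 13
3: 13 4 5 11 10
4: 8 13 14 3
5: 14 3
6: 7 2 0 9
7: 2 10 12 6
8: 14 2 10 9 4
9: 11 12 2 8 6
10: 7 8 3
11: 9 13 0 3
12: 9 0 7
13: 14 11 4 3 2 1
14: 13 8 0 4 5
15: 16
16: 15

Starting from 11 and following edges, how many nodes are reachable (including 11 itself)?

15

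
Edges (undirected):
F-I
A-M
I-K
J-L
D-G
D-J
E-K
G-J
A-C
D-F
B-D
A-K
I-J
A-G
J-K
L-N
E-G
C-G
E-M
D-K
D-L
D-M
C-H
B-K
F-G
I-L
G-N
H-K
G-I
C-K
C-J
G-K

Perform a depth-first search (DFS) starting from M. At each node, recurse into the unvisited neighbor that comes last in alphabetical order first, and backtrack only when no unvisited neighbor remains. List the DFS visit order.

Visit M
M → E
E → K
K → J
J → L
L → N
N → G
G → I
I → F
F → D
D → B
G → C
C → H
C → A

M, E, K, J, L, N, G, I, F, D, B, C, H, A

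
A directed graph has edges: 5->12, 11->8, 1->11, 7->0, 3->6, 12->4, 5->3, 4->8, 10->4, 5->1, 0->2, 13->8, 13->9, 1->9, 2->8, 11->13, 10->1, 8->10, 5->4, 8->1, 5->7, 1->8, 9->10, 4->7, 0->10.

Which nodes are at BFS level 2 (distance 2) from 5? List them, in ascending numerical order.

0, 6, 8, 9, 11

Level 0: 5
Level 1: 1, 3, 4, 7, 12
Level 2: 0, 6, 8, 9, 11
Level 3: 2, 10, 13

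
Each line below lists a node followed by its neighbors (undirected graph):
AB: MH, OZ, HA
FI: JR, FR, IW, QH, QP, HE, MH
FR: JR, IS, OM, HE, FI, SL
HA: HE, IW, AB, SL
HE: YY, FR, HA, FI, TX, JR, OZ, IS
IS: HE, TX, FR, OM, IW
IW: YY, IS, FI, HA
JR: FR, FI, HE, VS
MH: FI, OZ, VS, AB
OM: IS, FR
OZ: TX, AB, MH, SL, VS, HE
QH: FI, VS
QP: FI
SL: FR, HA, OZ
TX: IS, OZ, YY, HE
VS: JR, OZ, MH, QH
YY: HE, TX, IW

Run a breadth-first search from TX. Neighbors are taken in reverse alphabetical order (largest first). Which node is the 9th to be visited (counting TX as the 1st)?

MH

Visit TX; enqueue YY, OZ, IS, HE → queue [YY, OZ, IS, HE]
Visit YY; enqueue IW → queue [OZ, IS, HE, IW]
Visit OZ; enqueue VS, SL, MH, AB → queue [IS, HE, IW, VS, SL, MH, AB]
Visit IS; enqueue OM, FR → queue [HE, IW, VS, SL, MH, AB, OM, FR]
Visit HE; enqueue JR, HA, FI → queue [IW, VS, SL, MH, AB, OM, FR, JR, HA, FI]
Visit IW → queue [VS, SL, MH, AB, OM, FR, JR, HA, FI]
Visit VS; enqueue QH → queue [SL, MH, AB, OM, FR, JR, HA, FI, QH]
Visit SL → queue [MH, AB, OM, FR, JR, HA, FI, QH]
Visit MH → queue [AB, OM, FR, JR, HA, FI, QH]
Visit AB → queue [OM, FR, JR, HA, FI, QH]
Visit OM → queue [FR, JR, HA, FI, QH]
Visit FR → queue [JR, HA, FI, QH]
Visit JR → queue [HA, FI, QH]
Visit HA → queue [FI, QH]
Visit FI; enqueue QP → queue [QH, QP]
Visit QH → queue [QP]
Visit QP → queue []

Visit order: TX, YY, OZ, IS, HE, IW, VS, SL, MH, AB, OM, FR, JR, HA, FI, QH, QP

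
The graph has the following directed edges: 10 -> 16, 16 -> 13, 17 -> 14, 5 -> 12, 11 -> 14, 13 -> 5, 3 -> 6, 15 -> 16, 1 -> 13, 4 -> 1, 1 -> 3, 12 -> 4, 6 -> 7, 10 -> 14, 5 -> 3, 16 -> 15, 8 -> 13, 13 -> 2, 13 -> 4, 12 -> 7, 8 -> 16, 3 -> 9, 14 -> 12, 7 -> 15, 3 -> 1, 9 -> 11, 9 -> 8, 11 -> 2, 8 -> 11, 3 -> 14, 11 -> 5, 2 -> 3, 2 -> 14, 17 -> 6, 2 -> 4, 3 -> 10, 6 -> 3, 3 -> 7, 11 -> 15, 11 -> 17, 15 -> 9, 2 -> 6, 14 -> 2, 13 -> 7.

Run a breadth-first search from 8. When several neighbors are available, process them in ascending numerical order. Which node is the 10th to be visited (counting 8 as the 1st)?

4

Visit 8; enqueue 11, 13, 16 → queue [11, 13, 16]
Visit 11; enqueue 2, 5, 14, 15, 17 → queue [13, 16, 2, 5, 14, 15, 17]
Visit 13; enqueue 4, 7 → queue [16, 2, 5, 14, 15, 17, 4, 7]
Visit 16 → queue [2, 5, 14, 15, 17, 4, 7]
Visit 2; enqueue 3, 6 → queue [5, 14, 15, 17, 4, 7, 3, 6]
Visit 5; enqueue 12 → queue [14, 15, 17, 4, 7, 3, 6, 12]
Visit 14 → queue [15, 17, 4, 7, 3, 6, 12]
Visit 15; enqueue 9 → queue [17, 4, 7, 3, 6, 12, 9]
Visit 17 → queue [4, 7, 3, 6, 12, 9]
Visit 4; enqueue 1 → queue [7, 3, 6, 12, 9, 1]
Visit 7 → queue [3, 6, 12, 9, 1]
Visit 3; enqueue 10 → queue [6, 12, 9, 1, 10]
Visit 6 → queue [12, 9, 1, 10]
Visit 12 → queue [9, 1, 10]
Visit 9 → queue [1, 10]
Visit 1 → queue [10]
Visit 10 → queue []

Visit order: 8, 11, 13, 16, 2, 5, 14, 15, 17, 4, 7, 3, 6, 12, 9, 1, 10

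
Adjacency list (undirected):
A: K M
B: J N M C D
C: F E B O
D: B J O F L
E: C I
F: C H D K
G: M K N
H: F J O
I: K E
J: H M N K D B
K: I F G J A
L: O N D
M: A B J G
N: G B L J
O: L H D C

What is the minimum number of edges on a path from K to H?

Level 0: K
Level 1: A, F, G, I, J
Level 2: B, C, D, E, H, M, N
Level 3: L, O
H first appears at level 2.

2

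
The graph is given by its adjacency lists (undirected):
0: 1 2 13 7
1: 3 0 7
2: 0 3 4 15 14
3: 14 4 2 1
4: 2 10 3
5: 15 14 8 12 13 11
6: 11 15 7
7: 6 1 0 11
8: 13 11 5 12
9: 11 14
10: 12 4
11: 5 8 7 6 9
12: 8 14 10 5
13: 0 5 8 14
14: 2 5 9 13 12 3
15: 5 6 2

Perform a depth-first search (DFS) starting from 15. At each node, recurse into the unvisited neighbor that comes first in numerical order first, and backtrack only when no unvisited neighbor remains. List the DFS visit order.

Visit 15
15 → 2
2 → 0
0 → 1
1 → 3
3 → 4
4 → 10
10 → 12
12 → 5
5 → 8
8 → 11
11 → 6
6 → 7
11 → 9
9 → 14
14 → 13

15, 2, 0, 1, 3, 4, 10, 12, 5, 8, 11, 6, 7, 9, 14, 13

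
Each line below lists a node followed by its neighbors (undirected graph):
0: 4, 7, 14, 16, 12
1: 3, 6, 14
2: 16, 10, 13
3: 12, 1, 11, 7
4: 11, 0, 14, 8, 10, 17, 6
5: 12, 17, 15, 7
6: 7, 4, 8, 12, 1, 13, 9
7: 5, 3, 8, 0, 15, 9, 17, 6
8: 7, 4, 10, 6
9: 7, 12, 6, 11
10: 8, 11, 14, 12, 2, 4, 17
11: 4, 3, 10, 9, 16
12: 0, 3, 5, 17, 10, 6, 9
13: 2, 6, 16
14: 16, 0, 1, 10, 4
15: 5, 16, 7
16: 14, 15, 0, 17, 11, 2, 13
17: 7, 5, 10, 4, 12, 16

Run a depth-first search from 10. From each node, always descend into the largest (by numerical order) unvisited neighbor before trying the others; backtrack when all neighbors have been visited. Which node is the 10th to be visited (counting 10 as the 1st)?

2

Visit 10
10 → 17
17 → 16
16 → 15
15 → 7
7 → 9
9 → 12
12 → 6
6 → 13
13 → 2
6 → 8
8 → 4
4 → 14
14 → 1
1 → 3
3 → 11
14 → 0
12 → 5

Visit order: 10, 17, 16, 15, 7, 9, 12, 6, 13, 2, 8, 4, 14, 1, 3, 11, 0, 5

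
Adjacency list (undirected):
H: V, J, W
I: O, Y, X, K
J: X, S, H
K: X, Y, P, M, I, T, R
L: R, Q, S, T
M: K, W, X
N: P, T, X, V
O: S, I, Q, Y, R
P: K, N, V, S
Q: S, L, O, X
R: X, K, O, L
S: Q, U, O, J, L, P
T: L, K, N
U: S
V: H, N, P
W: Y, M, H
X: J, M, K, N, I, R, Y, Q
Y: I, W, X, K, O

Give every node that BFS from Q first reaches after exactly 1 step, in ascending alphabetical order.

Level 0: Q
Level 1: L, O, S, X
Level 2: I, J, K, M, N, P, R, T, U, Y
Level 3: H, V, W

L, O, S, X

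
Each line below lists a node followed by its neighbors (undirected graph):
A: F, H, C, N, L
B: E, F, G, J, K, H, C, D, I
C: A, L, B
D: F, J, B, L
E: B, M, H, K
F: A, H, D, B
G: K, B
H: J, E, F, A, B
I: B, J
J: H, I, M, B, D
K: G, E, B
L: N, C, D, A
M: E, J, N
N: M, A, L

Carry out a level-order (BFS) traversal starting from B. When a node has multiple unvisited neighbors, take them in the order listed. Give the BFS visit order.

Visit B; enqueue E, F, G, J, K, H, C, D, I → queue [E, F, G, J, K, H, C, D, I]
Visit E; enqueue M → queue [F, G, J, K, H, C, D, I, M]
Visit F; enqueue A → queue [G, J, K, H, C, D, I, M, A]
Visit G → queue [J, K, H, C, D, I, M, A]
Visit J → queue [K, H, C, D, I, M, A]
Visit K → queue [H, C, D, I, M, A]
Visit H → queue [C, D, I, M, A]
Visit C; enqueue L → queue [D, I, M, A, L]
Visit D → queue [I, M, A, L]
Visit I → queue [M, A, L]
Visit M; enqueue N → queue [A, L, N]
Visit A → queue [L, N]
Visit L → queue [N]
Visit N → queue []

B -> E -> F -> G -> J -> K -> H -> C -> D -> I -> M -> A -> L -> N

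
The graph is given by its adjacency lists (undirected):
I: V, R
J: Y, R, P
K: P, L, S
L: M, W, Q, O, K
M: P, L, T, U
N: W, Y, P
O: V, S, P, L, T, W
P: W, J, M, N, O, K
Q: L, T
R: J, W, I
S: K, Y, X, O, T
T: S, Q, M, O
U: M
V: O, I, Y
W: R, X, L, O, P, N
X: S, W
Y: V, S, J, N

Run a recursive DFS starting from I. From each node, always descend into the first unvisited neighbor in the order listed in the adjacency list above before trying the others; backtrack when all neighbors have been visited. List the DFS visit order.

I V O S K P W R J Y N X L M T Q U

Visit I
I → V
V → O
O → S
S → K
K → P
P → W
W → R
R → J
J → Y
Y → N
W → X
W → L
L → M
M → T
T → Q
M → U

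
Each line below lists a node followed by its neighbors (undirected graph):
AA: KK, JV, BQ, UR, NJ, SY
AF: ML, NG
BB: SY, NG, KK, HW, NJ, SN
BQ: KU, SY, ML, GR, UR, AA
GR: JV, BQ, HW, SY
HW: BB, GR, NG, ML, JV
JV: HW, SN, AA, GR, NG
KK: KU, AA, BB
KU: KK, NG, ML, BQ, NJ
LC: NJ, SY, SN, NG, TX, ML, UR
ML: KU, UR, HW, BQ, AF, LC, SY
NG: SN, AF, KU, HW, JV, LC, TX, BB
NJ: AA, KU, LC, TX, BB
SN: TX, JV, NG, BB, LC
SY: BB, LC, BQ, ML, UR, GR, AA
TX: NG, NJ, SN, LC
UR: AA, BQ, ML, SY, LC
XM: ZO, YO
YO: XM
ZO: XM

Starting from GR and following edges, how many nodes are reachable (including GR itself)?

17

BFS from GR visits: GR, BQ, HW, JV, SY, AA, KU, ML, UR, BB, NG, SN, LC, KK, NJ, AF, TX
Reachable nodes: 17 of 20 total.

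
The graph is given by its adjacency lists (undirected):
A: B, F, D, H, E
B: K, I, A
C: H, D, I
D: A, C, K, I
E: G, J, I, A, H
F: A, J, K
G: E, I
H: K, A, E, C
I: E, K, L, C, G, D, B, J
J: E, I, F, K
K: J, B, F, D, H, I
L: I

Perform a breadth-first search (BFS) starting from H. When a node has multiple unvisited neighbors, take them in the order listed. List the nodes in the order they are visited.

H -> K -> A -> E -> C -> J -> B -> F -> D -> I -> G -> L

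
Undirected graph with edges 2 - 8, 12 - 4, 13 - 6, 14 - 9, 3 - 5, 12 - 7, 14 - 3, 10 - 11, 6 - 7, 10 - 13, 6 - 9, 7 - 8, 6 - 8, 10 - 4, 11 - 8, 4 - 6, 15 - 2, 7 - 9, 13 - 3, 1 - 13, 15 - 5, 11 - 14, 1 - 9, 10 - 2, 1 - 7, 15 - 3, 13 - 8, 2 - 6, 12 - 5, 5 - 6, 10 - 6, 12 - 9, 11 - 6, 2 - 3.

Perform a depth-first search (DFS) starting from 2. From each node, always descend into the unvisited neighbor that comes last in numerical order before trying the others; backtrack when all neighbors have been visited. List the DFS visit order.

2, 15, 5, 12, 9, 14, 11, 10, 13, 8, 7, 6, 4, 1, 3

Visit 2
2 → 15
15 → 5
5 → 12
12 → 9
9 → 14
14 → 11
11 → 10
10 → 13
13 → 8
8 → 7
7 → 6
6 → 4
7 → 1
13 → 3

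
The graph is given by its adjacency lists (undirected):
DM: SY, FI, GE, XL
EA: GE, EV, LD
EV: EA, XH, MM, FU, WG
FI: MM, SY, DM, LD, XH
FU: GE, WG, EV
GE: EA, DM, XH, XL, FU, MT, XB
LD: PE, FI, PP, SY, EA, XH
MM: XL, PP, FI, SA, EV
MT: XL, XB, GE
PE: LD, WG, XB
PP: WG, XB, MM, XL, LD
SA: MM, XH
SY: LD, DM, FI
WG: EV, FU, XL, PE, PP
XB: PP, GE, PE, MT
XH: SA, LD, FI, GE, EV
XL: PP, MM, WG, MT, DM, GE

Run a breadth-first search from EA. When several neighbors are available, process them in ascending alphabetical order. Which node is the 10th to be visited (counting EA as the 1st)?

Visit EA; enqueue EV, GE, LD → queue [EV, GE, LD]
Visit EV; enqueue FU, MM, WG, XH → queue [GE, LD, FU, MM, WG, XH]
Visit GE; enqueue DM, MT, XB, XL → queue [LD, FU, MM, WG, XH, DM, MT, XB, XL]
Visit LD; enqueue FI, PE, PP, SY → queue [FU, MM, WG, XH, DM, MT, XB, XL, FI, PE, PP, SY]
Visit FU → queue [MM, WG, XH, DM, MT, XB, XL, FI, PE, PP, SY]
Visit MM; enqueue SA → queue [WG, XH, DM, MT, XB, XL, FI, PE, PP, SY, SA]
Visit WG → queue [XH, DM, MT, XB, XL, FI, PE, PP, SY, SA]
Visit XH → queue [DM, MT, XB, XL, FI, PE, PP, SY, SA]
Visit DM → queue [MT, XB, XL, FI, PE, PP, SY, SA]
Visit MT → queue [XB, XL, FI, PE, PP, SY, SA]
Visit XB → queue [XL, FI, PE, PP, SY, SA]
Visit XL → queue [FI, PE, PP, SY, SA]
Visit FI → queue [PE, PP, SY, SA]
Visit PE → queue [PP, SY, SA]
Visit PP → queue [SY, SA]
Visit SY → queue [SA]
Visit SA → queue []

Visit order: EA, EV, GE, LD, FU, MM, WG, XH, DM, MT, XB, XL, FI, PE, PP, SY, SA

MT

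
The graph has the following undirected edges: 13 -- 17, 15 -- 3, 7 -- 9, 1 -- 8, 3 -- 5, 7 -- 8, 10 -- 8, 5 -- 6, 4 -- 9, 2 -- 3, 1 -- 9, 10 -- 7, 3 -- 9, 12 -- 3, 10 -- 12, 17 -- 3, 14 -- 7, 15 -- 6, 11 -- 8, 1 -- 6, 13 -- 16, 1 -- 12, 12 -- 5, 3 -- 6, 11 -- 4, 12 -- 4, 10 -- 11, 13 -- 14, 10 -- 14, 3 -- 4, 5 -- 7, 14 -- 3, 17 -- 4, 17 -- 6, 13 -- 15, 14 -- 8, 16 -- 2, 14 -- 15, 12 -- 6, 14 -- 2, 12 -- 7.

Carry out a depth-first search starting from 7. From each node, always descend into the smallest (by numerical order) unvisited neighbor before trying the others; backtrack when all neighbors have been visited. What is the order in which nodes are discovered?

7 → 5 → 3 → 2 → 14 → 8 → 1 → 6 → 12 → 4 → 9 → 11 → 10 → 17 → 13 → 15 → 16

Visit 7
7 → 5
5 → 3
3 → 2
2 → 14
14 → 8
8 → 1
1 → 6
6 → 12
12 → 4
4 → 9
4 → 11
11 → 10
4 → 17
17 → 13
13 → 15
13 → 16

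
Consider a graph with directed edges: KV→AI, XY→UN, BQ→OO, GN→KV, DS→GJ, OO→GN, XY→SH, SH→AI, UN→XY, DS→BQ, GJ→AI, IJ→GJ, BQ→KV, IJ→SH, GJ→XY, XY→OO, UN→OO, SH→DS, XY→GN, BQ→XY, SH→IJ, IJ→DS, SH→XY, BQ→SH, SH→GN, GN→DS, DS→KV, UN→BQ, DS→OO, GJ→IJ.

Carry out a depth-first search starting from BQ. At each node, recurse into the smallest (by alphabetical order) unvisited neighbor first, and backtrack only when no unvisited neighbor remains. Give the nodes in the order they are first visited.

BQ KV AI OO GN DS GJ IJ SH XY UN

Visit BQ
BQ → KV
KV → AI
BQ → OO
OO → GN
GN → DS
DS → GJ
GJ → IJ
IJ → SH
SH → XY
XY → UN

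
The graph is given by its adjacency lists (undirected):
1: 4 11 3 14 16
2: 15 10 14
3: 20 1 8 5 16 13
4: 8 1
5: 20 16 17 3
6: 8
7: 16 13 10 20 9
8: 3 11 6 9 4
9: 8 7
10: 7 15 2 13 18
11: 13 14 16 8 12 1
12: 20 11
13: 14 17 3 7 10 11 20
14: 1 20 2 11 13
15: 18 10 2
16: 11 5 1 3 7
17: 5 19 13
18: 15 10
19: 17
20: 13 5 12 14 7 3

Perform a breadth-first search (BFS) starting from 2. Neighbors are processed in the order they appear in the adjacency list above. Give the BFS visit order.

2, 15, 10, 14, 18, 7, 13, 1, 20, 11, 16, 9, 17, 3, 4, 5, 12, 8, 19, 6

Visit 2; enqueue 15, 10, 14 → queue [15, 10, 14]
Visit 15; enqueue 18 → queue [10, 14, 18]
Visit 10; enqueue 7, 13 → queue [14, 18, 7, 13]
Visit 14; enqueue 1, 20, 11 → queue [18, 7, 13, 1, 20, 11]
Visit 18 → queue [7, 13, 1, 20, 11]
Visit 7; enqueue 16, 9 → queue [13, 1, 20, 11, 16, 9]
Visit 13; enqueue 17, 3 → queue [1, 20, 11, 16, 9, 17, 3]
Visit 1; enqueue 4 → queue [20, 11, 16, 9, 17, 3, 4]
Visit 20; enqueue 5, 12 → queue [11, 16, 9, 17, 3, 4, 5, 12]
Visit 11; enqueue 8 → queue [16, 9, 17, 3, 4, 5, 12, 8]
Visit 16 → queue [9, 17, 3, 4, 5, 12, 8]
Visit 9 → queue [17, 3, 4, 5, 12, 8]
Visit 17; enqueue 19 → queue [3, 4, 5, 12, 8, 19]
Visit 3 → queue [4, 5, 12, 8, 19]
Visit 4 → queue [5, 12, 8, 19]
Visit 5 → queue [12, 8, 19]
Visit 12 → queue [8, 19]
Visit 8; enqueue 6 → queue [19, 6]
Visit 19 → queue [6]
Visit 6 → queue []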